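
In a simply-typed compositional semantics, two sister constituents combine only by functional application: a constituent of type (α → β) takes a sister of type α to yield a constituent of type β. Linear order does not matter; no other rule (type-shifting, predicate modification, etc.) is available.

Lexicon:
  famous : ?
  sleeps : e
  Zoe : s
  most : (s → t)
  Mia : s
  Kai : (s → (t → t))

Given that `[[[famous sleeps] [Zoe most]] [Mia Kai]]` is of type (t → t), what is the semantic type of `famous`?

[[[famous sleeps] [Zoe most]] [Mia Kai]] is required to be (t → t). [Mia Kai] : (t → t) cannot yield (t → t) as functor, so [[famous sleeps] [Zoe most]] : ((t → t) → (t → t)).
[[famous sleeps] [Zoe most]] is required to be ((t → t) → (t → t)). [Zoe most] : t cannot yield ((t → t) → (t → t)) as functor, so [famous sleeps] : (t → ((t → t) → (t → t))).
[famous sleeps] is required to be (t → ((t → t) → (t → t))). sleeps : e cannot yield (t → ((t → t) → (t → t))) as functor, so famous : (e → (t → ((t → t) → (t → t)))).

(e → (t → ((t → t) → (t → t))))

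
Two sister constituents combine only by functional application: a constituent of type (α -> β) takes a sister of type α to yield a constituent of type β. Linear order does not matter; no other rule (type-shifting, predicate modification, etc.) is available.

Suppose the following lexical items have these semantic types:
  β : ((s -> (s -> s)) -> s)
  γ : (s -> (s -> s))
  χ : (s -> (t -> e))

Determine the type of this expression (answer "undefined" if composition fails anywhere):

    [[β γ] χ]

[β γ]: β is ((s -> (s -> s)) -> s), γ is (s -> (s -> s)); result s.
[[β γ] χ]: χ is (s -> (t -> e)), [β γ] is s; result (t -> e).

(t -> e)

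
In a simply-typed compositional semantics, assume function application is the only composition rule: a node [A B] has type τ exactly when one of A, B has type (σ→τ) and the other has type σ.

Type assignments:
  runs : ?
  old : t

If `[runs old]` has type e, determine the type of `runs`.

[runs old] is required to be e. old : t cannot yield e as functor, so runs : (t→e).

(t→e)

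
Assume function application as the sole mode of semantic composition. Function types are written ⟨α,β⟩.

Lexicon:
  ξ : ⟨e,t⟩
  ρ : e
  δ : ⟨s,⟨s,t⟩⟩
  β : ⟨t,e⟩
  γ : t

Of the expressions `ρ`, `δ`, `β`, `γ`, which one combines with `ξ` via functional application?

ρ — combines: ξ : ⟨e,t⟩ takes ρ : e as argument, giving t.
δ : ⟨s,⟨s,t⟩⟩ — does not combine with ξ.
β : ⟨t,e⟩ — does not combine with ξ.
γ : t — does not combine with ξ.

ρ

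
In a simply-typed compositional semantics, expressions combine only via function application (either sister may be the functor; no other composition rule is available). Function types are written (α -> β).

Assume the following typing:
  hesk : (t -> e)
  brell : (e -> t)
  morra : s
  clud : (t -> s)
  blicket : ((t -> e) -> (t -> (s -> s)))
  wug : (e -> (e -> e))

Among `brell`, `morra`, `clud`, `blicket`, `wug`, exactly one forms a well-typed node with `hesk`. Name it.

brell : (e -> t) — hesk needs t; brell needs e; neither fits.
morra : s — hesk needs t; morra needs nothing (atomic); neither fits.
clud : (t -> s) — hesk needs t; clud needs t; neither fits.
blicket — combines: blicket : ((t -> e) -> (t -> (s -> s))) takes hesk : (t -> e) as argument, giving (t -> (s -> s)).
wug : (e -> (e -> e)) — hesk needs t; wug needs e; neither fits.

blicket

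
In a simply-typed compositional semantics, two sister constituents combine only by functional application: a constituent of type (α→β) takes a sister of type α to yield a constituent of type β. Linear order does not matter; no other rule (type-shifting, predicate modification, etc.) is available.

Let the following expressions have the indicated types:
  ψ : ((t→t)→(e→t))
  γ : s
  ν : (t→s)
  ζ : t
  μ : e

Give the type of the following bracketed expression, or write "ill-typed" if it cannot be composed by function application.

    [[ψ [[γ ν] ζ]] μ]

ill-typed

At [γ ν]: neither s nor (t→s) can take the other as argument; the node is ill-typed.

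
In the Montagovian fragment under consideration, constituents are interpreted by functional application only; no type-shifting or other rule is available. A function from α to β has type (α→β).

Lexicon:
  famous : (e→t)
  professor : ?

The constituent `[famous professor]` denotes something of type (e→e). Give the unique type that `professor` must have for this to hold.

((e→t)→(e→e))

[famous professor] must have type (e→e). The sister famous has type (e→t); that is not a function onto (e→e), so professor must be the functor, of type ((e→t)→(e→e)).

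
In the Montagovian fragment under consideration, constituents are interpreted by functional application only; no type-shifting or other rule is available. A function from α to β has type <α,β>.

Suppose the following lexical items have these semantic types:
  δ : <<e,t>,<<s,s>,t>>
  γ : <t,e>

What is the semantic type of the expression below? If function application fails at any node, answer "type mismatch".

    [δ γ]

type mismatch

[δ γ]: <<e,t>,<<s,s>,t>> and <t,e> cannot combine by function application — type clash.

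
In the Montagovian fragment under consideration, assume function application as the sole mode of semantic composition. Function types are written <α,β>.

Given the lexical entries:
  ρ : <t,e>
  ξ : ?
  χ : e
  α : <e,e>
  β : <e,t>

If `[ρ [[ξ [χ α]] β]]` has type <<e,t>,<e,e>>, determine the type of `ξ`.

At [ρ [[ξ [χ α]] β]] (required: <<e,t>,<e,e>>): ρ is <t,e>, which is not a function with range <<e,t>,<e,e>>; hence [[ξ [χ α]] β] is the functor — type <<t,e>,<<e,t>,<e,e>>>.
At [[ξ [χ α]] β] (required: <<t,e>,<<e,t>,<e,e>>>): β is <e,t>, which is not a function with range <<t,e>,<<e,t>,<e,e>>>; hence [ξ [χ α]] is the functor — type <<e,t>,<<t,e>,<<e,t>,<e,e>>>>.
At [ξ [χ α]] (required: <<e,t>,<<t,e>,<<e,t>,<e,e>>>>): [χ α] is e, which is not a function with range <<e,t>,<<t,e>,<<e,t>,<e,e>>>>; hence ξ is the functor — type <e,<<e,t>,<<t,e>,<<e,t>,<e,e>>>>>.

<e,<<e,t>,<<t,e>,<<e,t>,<e,e>>>>>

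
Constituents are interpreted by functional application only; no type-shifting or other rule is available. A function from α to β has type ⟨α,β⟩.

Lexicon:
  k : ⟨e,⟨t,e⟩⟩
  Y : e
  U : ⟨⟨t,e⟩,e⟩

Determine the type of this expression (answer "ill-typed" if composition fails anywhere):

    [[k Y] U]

e

[k Y]: ⟨e,⟨t,e⟩⟩ applied to e yields ⟨t,e⟩.
[[k Y] U]: ⟨⟨t,e⟩,e⟩ applied to ⟨t,e⟩ yields e.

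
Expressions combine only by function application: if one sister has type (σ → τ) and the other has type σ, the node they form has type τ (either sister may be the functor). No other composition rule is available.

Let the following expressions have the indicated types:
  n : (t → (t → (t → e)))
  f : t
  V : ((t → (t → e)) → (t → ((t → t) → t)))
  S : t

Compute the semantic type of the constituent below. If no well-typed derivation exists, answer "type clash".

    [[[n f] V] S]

((t → t) → t)

[n f]: (t → (t → (t → e))) applied to t yields (t → (t → e)).
[[n f] V]: ((t → (t → e)) → (t → ((t → t) → t))) applied to (t → (t → e)) yields (t → ((t → t) → t)).
[[[n f] V] S]: (t → ((t → t) → t)) applied to t yields ((t → t) → t).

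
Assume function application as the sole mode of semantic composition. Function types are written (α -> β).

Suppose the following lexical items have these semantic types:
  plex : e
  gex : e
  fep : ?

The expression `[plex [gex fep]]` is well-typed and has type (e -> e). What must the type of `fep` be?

[plex [gex fep]] is required to be (e -> e). plex : e cannot yield (e -> e) as functor, so [gex fep] : (e -> (e -> e)).
[gex fep] is required to be (e -> (e -> e)). gex : e cannot yield (e -> (e -> e)) as functor, so fep : (e -> (e -> (e -> e))).

(e -> (e -> (e -> e)))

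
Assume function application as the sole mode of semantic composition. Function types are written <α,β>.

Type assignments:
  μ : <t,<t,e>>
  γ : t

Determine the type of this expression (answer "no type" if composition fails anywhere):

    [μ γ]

<t,e>

[μ γ]: <t,<t,e>> applied to t yields <t,e>.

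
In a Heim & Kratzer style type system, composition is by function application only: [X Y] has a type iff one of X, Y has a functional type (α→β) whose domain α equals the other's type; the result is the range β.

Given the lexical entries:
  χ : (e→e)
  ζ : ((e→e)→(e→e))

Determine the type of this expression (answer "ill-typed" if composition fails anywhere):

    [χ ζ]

(e→e)

At [χ ζ], ζ : ((e→e)→(e→e)) takes χ : (e→e), giving (e→e).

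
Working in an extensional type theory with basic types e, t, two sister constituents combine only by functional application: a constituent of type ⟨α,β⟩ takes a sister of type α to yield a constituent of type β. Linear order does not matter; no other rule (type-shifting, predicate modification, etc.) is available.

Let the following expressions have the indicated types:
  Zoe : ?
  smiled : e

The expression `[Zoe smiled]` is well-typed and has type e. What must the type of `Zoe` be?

⟨e,e⟩

[Zoe smiled] is required to be e. smiled : e cannot yield e as functor, so Zoe : ⟨e,e⟩.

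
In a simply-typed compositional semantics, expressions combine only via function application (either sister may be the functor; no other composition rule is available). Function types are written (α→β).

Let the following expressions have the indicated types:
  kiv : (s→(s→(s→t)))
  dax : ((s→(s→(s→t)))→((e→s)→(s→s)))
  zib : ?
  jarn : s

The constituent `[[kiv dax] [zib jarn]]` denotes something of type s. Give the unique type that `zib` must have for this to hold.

For [[kiv dax] [zib jarn]] to have type s with [kiv dax] of type ((e→s)→(s→s)), [zib jarn] must be the function: [zib jarn] : (((e→s)→(s→s))→s).
For [zib jarn] to have type (((e→s)→(s→s))→s) with jarn of type s, zib must be the function: zib : (s→(((e→s)→(s→s))→s)).

(s→(((e→s)→(s→s))→s))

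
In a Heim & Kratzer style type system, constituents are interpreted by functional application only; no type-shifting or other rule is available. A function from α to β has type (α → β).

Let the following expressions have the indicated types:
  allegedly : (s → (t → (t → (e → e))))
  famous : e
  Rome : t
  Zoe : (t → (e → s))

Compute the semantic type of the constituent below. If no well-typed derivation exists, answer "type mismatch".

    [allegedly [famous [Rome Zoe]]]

(t → (t → (e → e)))

At [Rome Zoe], Zoe : (t → (e → s)) takes Rome : t, giving (e → s).
At [famous [Rome Zoe]], [Rome Zoe] : (e → s) takes famous : e, giving s.
At [allegedly [famous [Rome Zoe]]], allegedly : (s → (t → (t → (e → e)))) takes [famous [Rome Zoe]] : s, giving (t → (t → (e → e))).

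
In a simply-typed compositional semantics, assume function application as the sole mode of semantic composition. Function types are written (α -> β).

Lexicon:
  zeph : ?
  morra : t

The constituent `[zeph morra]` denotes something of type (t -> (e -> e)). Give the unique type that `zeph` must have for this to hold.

(t -> (t -> (e -> e)))

[zeph morra] is required to be (t -> (e -> e)). morra : t cannot yield (t -> (e -> e)) as functor, so zeph : (t -> (t -> (e -> e))).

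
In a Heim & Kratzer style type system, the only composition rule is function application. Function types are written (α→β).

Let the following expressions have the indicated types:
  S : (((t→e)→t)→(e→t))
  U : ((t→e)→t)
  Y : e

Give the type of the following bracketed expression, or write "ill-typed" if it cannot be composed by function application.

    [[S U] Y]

t

At [S U], S : (((t→e)→t)→(e→t)) takes U : ((t→e)→t), giving (e→t).
At [[S U] Y], [S U] : (e→t) takes Y : e, giving t.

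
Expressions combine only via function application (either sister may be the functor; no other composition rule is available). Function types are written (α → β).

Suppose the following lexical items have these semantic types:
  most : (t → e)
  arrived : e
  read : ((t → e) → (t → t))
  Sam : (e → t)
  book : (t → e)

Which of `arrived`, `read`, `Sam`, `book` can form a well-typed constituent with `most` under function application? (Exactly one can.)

arrived : e — no; most wants t, and arrived wants nothing (atomic).
read — combines: read : ((t → e) → (t → t)) takes most : (t → e) as argument, giving (t → t).
Sam : (e → t) — no; most wants t, and Sam wants e.
book : (t → e) — no; most wants t, and book wants t.

read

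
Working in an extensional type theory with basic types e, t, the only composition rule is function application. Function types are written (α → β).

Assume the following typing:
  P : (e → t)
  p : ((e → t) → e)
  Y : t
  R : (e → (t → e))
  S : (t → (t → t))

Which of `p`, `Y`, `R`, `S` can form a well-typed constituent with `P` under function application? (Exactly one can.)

p

p — combines: p : ((e → t) → e) takes P : (e → t) as argument, giving e.
Y : t — neither side's domain matches the other.
R : (e → (t → e)) — neither side's domain matches the other.
S : (t → (t → t)) — neither side's domain matches the other.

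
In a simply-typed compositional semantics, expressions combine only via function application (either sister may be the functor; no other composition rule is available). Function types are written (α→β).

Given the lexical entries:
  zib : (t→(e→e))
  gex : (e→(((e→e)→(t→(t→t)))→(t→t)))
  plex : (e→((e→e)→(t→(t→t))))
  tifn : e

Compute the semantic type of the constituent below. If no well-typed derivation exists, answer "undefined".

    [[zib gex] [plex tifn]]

undefined

At [zib gex]: neither (t→(e→e)) nor (e→(((e→e)→(t→(t→t)))→(t→t))) can take the other as argument; the node is ill-typed.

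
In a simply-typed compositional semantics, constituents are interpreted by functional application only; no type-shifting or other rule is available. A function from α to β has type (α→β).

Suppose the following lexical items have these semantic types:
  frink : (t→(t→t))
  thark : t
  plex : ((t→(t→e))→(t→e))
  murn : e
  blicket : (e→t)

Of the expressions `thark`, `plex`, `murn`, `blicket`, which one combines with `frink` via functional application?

thark

thark — combines: frink : (t→(t→t)) takes thark : t as argument, giving (t→t).
plex : ((t→(t→e))→(t→e)) — does not combine with frink.
murn : e — does not combine with frink.
blicket : (e→t) — does not combine with frink.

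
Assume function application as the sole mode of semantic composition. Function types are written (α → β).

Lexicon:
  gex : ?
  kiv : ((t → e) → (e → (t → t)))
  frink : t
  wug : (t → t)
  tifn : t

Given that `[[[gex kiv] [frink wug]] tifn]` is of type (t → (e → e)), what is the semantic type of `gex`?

(((t → e) → (e → (t → t))) → (t → (t → (t → (e → e)))))

At [[[gex kiv] [frink wug]] tifn] (required: (t → (e → e))): tifn is t, which is not a function with range (t → (e → e)); hence [[gex kiv] [frink wug]] is the functor — type (t → (t → (e → e))).
At [[gex kiv] [frink wug]] (required: (t → (t → (e → e)))): [frink wug] is t, which is not a function with range (t → (t → (e → e))); hence [gex kiv] is the functor — type (t → (t → (t → (e → e)))).
At [gex kiv] (required: (t → (t → (t → (e → e))))): kiv is ((t → e) → (e → (t → t))), which is not a function with range (t → (t → (t → (e → e)))); hence gex is the functor — type (((t → e) → (e → (t → t))) → (t → (t → (t → (e → e))))).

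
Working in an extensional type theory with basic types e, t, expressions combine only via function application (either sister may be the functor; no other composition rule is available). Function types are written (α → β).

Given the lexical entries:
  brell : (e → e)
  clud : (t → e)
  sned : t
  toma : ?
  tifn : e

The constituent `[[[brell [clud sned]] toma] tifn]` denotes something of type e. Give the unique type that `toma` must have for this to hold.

At [[[brell [clud sned]] toma] tifn] (required: e): tifn is e, which is not a function with range e; hence [[brell [clud sned]] toma] is the functor — type (e → e).
At [[brell [clud sned]] toma] (required: (e → e)): [brell [clud sned]] is e, which is not a function with range (e → e); hence toma is the functor — type (e → (e → e)).

(e → (e → e))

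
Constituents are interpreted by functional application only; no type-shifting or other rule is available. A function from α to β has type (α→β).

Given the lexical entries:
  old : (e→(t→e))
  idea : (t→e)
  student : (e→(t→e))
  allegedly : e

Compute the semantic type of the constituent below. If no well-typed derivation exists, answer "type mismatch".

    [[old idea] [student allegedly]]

type mismatch

[old idea]: (e→(t→e)) with (t→e) — neither is a function whose domain matches the other; composition fails here.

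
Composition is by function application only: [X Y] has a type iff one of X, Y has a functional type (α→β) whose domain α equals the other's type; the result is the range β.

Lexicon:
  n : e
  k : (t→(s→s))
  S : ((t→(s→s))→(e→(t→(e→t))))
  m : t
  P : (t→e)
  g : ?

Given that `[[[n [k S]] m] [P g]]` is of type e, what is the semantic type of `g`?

((t→e)→((e→t)→e))

At [[[n [k S]] m] [P g]] (required: e): [[n [k S]] m] is (e→t), which is not a function with range e; hence [P g] is the functor — type ((e→t)→e).
At [P g] (required: ((e→t)→e)): P is (t→e), which is not a function with range ((e→t)→e); hence g is the functor — type ((t→e)→((e→t)→e)).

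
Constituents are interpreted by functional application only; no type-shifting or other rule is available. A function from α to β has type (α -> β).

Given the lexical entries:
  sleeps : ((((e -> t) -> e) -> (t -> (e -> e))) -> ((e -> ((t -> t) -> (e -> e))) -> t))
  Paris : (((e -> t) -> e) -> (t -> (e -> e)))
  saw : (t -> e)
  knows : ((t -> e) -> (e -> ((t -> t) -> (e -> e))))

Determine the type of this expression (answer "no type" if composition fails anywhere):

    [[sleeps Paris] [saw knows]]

t

[sleeps Paris] — sleeps of type ((((e -> t) -> e) -> (t -> (e -> e))) -> ((e -> ((t -> t) -> (e -> e))) -> t)) combines with Paris of type (((e -> t) -> e) -> (t -> (e -> e))): type ((e -> ((t -> t) -> (e -> e))) -> t).
[saw knows] — knows of type ((t -> e) -> (e -> ((t -> t) -> (e -> e)))) combines with saw of type (t -> e): type (e -> ((t -> t) -> (e -> e))).
[[sleeps Paris] [saw knows]] — [sleeps Paris] of type ((e -> ((t -> t) -> (e -> e))) -> t) combines with [saw knows] of type (e -> ((t -> t) -> (e -> e))): type t.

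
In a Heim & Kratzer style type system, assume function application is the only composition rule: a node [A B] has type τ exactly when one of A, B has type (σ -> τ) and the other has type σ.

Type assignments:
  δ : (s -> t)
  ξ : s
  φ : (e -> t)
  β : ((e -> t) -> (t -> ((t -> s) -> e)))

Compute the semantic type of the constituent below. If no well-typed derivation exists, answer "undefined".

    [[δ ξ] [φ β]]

((t -> s) -> e)

[δ ξ]: δ is (s -> t), ξ is s; result t.
[φ β]: β is ((e -> t) -> (t -> ((t -> s) -> e))), φ is (e -> t); result (t -> ((t -> s) -> e)).
[[δ ξ] [φ β]]: [φ β] is (t -> ((t -> s) -> e)), [δ ξ] is t; result ((t -> s) -> e).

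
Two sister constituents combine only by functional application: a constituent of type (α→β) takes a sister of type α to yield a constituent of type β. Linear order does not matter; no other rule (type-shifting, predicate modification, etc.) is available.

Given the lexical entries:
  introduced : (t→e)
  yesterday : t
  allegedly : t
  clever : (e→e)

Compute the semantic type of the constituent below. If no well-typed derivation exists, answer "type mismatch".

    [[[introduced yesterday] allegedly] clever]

type mismatch

At [introduced yesterday], introduced : (t→e) takes yesterday : t, giving e.
[[introduced yesterday] allegedly]: e with t — neither is a function whose domain matches the other; composition fails here.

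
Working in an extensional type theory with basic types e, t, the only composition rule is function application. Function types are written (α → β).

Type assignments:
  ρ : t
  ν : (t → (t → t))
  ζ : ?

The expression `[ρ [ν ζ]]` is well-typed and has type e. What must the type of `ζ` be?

[ρ [ν ζ]] must have type e. The sister ρ has type t; that is not a function onto e, so [ν ζ] must be the functor, of type (t → e).
[ν ζ] must have type (t → e). The sister ν has type (t → (t → t)); that is not a function onto (t → e), so ζ must be the functor, of type ((t → (t → t)) → (t → e)).

((t → (t → t)) → (t → e))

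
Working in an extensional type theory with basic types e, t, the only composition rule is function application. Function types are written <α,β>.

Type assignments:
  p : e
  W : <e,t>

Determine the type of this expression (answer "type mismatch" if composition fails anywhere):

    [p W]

t

[p W]: <e,t> applied to e yields t.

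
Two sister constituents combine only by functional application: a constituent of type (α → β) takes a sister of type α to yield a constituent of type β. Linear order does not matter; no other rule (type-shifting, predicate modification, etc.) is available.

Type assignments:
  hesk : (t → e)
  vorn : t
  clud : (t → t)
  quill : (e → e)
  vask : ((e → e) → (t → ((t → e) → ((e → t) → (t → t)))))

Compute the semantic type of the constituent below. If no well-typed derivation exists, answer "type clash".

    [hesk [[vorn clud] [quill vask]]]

((e → t) → (t → t))

At [vorn clud], clud : (t → t) takes vorn : t, giving t.
At [quill vask], vask : ((e → e) → (t → ((t → e) → ((e → t) → (t → t))))) takes quill : (e → e), giving (t → ((t → e) → ((e → t) → (t → t)))).
At [[vorn clud] [quill vask]], [quill vask] : (t → ((t → e) → ((e → t) → (t → t)))) takes [vorn clud] : t, giving ((t → e) → ((e → t) → (t → t))).
At [hesk [[vorn clud] [quill vask]]], [[vorn clud] [quill vask]] : ((t → e) → ((e → t) → (t → t))) takes hesk : (t → e), giving ((e → t) → (t → t)).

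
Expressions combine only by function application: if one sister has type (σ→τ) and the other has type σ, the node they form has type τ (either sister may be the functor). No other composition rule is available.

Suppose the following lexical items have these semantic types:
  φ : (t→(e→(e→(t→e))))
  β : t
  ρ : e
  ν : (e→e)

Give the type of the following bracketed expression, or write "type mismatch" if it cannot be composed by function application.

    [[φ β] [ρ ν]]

[φ β] — φ of type (t→(e→(e→(t→e)))) combines with β of type t: type (e→(e→(t→e))).
[ρ ν] — ν of type (e→e) combines with ρ of type e: type e.
[[φ β] [ρ ν]] — [φ β] of type (e→(e→(t→e))) combines with [ρ ν] of type e: type (e→(t→e)).

(e→(t→e))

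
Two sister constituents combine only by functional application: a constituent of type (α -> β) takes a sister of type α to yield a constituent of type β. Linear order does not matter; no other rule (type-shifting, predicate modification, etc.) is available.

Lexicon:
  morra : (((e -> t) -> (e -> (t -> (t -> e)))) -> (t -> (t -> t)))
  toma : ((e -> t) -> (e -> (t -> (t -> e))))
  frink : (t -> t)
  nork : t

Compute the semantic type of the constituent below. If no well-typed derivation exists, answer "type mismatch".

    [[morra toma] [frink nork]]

(t -> t)

[morra toma]: functor morra : (((e -> t) -> (e -> (t -> (t -> e)))) -> (t -> (t -> t))), argument toma : ((e -> t) -> (e -> (t -> (t -> e)))); result (t -> (t -> t)).
[frink nork]: functor frink : (t -> t), argument nork : t; result t.
[[morra toma] [frink nork]]: functor [morra toma] : (t -> (t -> t)), argument [frink nork] : t; result (t -> t).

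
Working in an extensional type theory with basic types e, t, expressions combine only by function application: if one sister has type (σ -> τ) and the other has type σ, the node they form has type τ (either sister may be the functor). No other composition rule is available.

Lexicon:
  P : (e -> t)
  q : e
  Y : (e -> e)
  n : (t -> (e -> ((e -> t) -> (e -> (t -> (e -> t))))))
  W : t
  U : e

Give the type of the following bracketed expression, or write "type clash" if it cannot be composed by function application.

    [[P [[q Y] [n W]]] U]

[q Y]: Y is (e -> e), q is e; result e.
[n W]: n is (t -> (e -> ((e -> t) -> (e -> (t -> (e -> t)))))), W is t; result (e -> ((e -> t) -> (e -> (t -> (e -> t))))).
[[q Y] [n W]]: [n W] is (e -> ((e -> t) -> (e -> (t -> (e -> t))))), [q Y] is e; result ((e -> t) -> (e -> (t -> (e -> t)))).
[P [[q Y] [n W]]]: [[q Y] [n W]] is ((e -> t) -> (e -> (t -> (e -> t)))), P is (e -> t); result (e -> (t -> (e -> t))).
[[P [[q Y] [n W]]] U]: [P [[q Y] [n W]]] is (e -> (t -> (e -> t))), U is e; result (t -> (e -> t)).

(t -> (e -> t))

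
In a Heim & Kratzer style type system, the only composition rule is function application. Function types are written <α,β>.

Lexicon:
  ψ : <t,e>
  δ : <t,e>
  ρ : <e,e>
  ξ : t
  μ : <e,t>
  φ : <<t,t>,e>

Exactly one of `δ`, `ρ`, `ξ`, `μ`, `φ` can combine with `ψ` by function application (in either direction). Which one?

ξ

δ : <t,e> — ψ needs t; δ needs t; neither fits.
ρ : <e,e> — ψ needs t; ρ needs e; neither fits.
ξ — combines: ψ : <t,e> takes ξ : t as argument, giving e.
μ : <e,t> — ψ needs t; μ needs e; neither fits.
φ : <<t,t>,e> — ψ needs t; φ needs <t,t>; neither fits.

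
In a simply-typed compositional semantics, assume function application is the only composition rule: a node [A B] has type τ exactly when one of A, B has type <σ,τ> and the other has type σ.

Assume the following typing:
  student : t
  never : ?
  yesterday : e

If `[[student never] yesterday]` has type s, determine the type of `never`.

<t,<e,s>>

[[student never] yesterday] is required to be s. yesterday : e cannot yield s as functor, so [student never] : <e,s>.
[student never] is required to be <e,s>. student : t cannot yield <e,s> as functor, so never : <t,<e,s>>.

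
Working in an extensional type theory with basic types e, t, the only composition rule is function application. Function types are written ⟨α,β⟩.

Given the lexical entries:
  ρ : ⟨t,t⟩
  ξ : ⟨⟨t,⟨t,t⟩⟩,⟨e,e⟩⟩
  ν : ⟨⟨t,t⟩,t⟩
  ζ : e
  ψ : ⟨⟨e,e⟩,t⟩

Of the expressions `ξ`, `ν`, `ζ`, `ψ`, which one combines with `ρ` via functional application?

ν

ξ : ⟨⟨t,⟨t,t⟩⟩,⟨e,e⟩⟩ — does not combine with ρ.
ν — combines: ν : ⟨⟨t,t⟩,t⟩ takes ρ : ⟨t,t⟩ as argument, giving t.
ζ : e — does not combine with ρ.
ψ : ⟨⟨e,e⟩,t⟩ — does not combine with ρ.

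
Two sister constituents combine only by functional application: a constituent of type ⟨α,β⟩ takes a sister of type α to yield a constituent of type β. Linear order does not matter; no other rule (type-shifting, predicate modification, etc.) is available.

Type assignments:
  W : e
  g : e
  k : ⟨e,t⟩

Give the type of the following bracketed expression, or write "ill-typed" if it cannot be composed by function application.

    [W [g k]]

[g k]: k is ⟨e,t⟩, g is e; result t.
[W [g k]]: e with t — neither is a function whose domain matches the other; composition fails here.

ill-typed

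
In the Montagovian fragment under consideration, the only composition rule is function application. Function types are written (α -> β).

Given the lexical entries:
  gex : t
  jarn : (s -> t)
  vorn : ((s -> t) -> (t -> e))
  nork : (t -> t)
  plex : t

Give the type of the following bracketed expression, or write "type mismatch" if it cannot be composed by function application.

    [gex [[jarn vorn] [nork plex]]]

type mismatch

[jarn vorn]: vorn is ((s -> t) -> (t -> e)), jarn is (s -> t); result (t -> e).
[nork plex]: nork is (t -> t), plex is t; result t.
[[jarn vorn] [nork plex]]: [jarn vorn] is (t -> e), [nork plex] is t; result e.
[gex [[jarn vorn] [nork plex]]]: t and e cannot combine by function application — type clash.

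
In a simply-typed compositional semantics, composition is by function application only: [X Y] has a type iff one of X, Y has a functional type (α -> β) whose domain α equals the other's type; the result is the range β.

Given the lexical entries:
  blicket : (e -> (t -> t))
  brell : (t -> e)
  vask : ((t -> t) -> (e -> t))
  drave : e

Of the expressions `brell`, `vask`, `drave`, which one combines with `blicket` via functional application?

brell : (t -> e) — no; blicket wants e, and brell wants t.
vask : ((t -> t) -> (e -> t)) — no; blicket wants e, and vask wants (t -> t).
drave — combines: blicket : (e -> (t -> t)) takes drave : e as argument, giving (t -> t).

drave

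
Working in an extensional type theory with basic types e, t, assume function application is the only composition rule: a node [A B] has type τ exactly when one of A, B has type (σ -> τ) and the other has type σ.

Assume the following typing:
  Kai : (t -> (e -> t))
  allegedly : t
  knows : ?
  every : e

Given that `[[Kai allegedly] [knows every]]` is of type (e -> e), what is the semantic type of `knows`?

(e -> ((e -> t) -> (e -> e)))

[[Kai allegedly] [knows every]] is required to be (e -> e). [Kai allegedly] : (e -> t) cannot yield (e -> e) as functor, so [knows every] : ((e -> t) -> (e -> e)).
[knows every] is required to be ((e -> t) -> (e -> e)). every : e cannot yield ((e -> t) -> (e -> e)) as functor, so knows : (e -> ((e -> t) -> (e -> e))).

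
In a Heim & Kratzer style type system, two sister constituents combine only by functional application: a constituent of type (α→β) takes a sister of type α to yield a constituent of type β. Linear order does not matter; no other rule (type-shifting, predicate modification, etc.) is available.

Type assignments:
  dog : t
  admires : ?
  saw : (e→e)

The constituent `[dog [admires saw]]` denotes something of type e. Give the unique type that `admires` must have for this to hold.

((e→e)→(t→e))

At [dog [admires saw]] (required: e): dog is t, which is not a function with range e; hence [admires saw] is the functor — type (t→e).
At [admires saw] (required: (t→e)): saw is (e→e), which is not a function with range (t→e); hence admires is the functor — type ((e→e)→(t→e)).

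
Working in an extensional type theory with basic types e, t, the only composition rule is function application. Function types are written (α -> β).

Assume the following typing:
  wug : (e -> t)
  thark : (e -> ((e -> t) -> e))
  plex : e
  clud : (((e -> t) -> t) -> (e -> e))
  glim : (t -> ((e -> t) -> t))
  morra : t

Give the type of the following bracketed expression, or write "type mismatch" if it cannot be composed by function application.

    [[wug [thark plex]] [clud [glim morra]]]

[thark plex]: functor thark : (e -> ((e -> t) -> e)), argument plex : e; result ((e -> t) -> e).
[wug [thark plex]]: functor [thark plex] : ((e -> t) -> e), argument wug : (e -> t); result e.
[glim morra]: functor glim : (t -> ((e -> t) -> t)), argument morra : t; result ((e -> t) -> t).
[clud [glim morra]]: functor clud : (((e -> t) -> t) -> (e -> e)), argument [glim morra] : ((e -> t) -> t); result (e -> e).
[[wug [thark plex]] [clud [glim morra]]]: functor [clud [glim morra]] : (e -> e), argument [wug [thark plex]] : e; result e.

e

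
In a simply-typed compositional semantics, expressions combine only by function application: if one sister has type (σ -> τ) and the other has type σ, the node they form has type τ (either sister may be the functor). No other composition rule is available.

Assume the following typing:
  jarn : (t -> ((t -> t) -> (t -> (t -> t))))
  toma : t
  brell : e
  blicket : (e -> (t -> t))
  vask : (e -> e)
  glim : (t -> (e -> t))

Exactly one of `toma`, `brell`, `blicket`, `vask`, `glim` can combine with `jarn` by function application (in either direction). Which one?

toma — combines: jarn : (t -> ((t -> t) -> (t -> (t -> t)))) takes toma : t as argument, giving ((t -> t) -> (t -> (t -> t))).
brell : e — jarn needs t; brell needs nothing (atomic); neither fits.
blicket : (e -> (t -> t)) — jarn needs t; blicket needs e; neither fits.
vask : (e -> e) — jarn needs t; vask needs e; neither fits.
glim : (t -> (e -> t)) — jarn needs t; glim needs t; neither fits.

toma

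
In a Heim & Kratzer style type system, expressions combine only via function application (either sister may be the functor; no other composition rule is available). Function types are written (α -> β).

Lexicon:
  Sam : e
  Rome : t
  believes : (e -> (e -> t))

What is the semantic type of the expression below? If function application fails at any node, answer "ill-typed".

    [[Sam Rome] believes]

ill-typed

At [Sam Rome]: neither e nor t can take the other as argument; the node is ill-typed.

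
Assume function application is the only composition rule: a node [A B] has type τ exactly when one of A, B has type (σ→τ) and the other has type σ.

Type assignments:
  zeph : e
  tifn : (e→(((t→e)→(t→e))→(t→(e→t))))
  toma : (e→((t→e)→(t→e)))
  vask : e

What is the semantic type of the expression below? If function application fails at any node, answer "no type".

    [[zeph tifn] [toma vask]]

[zeph tifn]: tifn is (e→(((t→e)→(t→e))→(t→(e→t)))), zeph is e; result (((t→e)→(t→e))→(t→(e→t))).
[toma vask]: toma is (e→((t→e)→(t→e))), vask is e; result ((t→e)→(t→e)).
[[zeph tifn] [toma vask]]: [zeph tifn] is (((t→e)→(t→e))→(t→(e→t))), [toma vask] is ((t→e)→(t→e)); result (t→(e→t)).

(t→(e→t))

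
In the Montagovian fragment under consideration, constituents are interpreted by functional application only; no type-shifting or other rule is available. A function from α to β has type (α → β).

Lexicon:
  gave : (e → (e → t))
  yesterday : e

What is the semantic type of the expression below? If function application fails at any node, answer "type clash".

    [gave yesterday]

(e → t)

[gave yesterday]: (e → (e → t)) applied to e yields (e → t).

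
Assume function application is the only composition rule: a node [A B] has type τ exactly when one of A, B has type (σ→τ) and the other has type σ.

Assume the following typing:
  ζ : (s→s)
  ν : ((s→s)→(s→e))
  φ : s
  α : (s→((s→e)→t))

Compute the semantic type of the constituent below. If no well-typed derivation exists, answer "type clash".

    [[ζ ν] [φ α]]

t

[ζ ν]: functor ν : ((s→s)→(s→e)), argument ζ : (s→s); result (s→e).
[φ α]: functor α : (s→((s→e)→t)), argument φ : s; result ((s→e)→t).
[[ζ ν] [φ α]]: functor [φ α] : ((s→e)→t), argument [ζ ν] : (s→e); result t.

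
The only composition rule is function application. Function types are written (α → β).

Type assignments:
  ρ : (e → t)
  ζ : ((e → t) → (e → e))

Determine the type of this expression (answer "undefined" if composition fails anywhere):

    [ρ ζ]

[ρ ζ]: ((e → t) → (e → e)) applied to (e → t) yields (e → e).

(e → e)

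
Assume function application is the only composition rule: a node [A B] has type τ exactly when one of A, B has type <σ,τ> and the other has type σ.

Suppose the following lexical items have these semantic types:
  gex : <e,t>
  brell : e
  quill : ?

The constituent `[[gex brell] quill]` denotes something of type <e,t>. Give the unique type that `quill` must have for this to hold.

[[gex brell] quill] must have type <e,t>. The sister [gex brell] has type t; that is not a function onto <e,t>, so quill must be the functor, of type <t,<e,t>>.

<t,<e,t>>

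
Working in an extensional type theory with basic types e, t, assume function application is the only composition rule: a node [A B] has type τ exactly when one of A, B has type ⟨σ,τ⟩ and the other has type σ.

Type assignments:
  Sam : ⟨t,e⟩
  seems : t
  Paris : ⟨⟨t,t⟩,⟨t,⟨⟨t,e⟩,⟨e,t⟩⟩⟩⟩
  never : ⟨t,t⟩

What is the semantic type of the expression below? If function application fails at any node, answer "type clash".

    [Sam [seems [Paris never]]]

[Paris never] — Paris of type ⟨⟨t,t⟩,⟨t,⟨⟨t,e⟩,⟨e,t⟩⟩⟩⟩ combines with never of type ⟨t,t⟩: type ⟨t,⟨⟨t,e⟩,⟨e,t⟩⟩⟩.
[seems [Paris never]] — [Paris never] of type ⟨t,⟨⟨t,e⟩,⟨e,t⟩⟩⟩ combines with seems of type t: type ⟨⟨t,e⟩,⟨e,t⟩⟩.
[Sam [seems [Paris never]]] — [seems [Paris never]] of type ⟨⟨t,e⟩,⟨e,t⟩⟩ combines with Sam of type ⟨t,e⟩: type ⟨e,t⟩.

⟨e,t⟩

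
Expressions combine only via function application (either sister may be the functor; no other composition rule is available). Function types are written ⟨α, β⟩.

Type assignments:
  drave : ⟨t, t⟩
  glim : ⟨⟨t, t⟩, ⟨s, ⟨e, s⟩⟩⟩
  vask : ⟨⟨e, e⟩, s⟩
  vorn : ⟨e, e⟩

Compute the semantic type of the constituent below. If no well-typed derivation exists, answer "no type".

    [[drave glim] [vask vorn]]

At [drave glim], glim : ⟨⟨t, t⟩, ⟨s, ⟨e, s⟩⟩⟩ takes drave : ⟨t, t⟩, giving ⟨s, ⟨e, s⟩⟩.
At [vask vorn], vask : ⟨⟨e, e⟩, s⟩ takes vorn : ⟨e, e⟩, giving s.
At [[drave glim] [vask vorn]], [drave glim] : ⟨s, ⟨e, s⟩⟩ takes [vask vorn] : s, giving ⟨e, s⟩.

⟨e, s⟩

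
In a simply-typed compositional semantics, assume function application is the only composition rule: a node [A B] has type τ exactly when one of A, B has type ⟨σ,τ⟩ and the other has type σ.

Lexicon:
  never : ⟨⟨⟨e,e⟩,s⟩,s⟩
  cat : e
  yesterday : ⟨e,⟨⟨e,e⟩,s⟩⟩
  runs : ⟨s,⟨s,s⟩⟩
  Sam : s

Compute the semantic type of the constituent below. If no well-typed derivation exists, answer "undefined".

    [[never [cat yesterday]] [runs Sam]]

s

[cat yesterday]: yesterday is ⟨e,⟨⟨e,e⟩,s⟩⟩, cat is e; result ⟨⟨e,e⟩,s⟩.
[never [cat yesterday]]: never is ⟨⟨⟨e,e⟩,s⟩,s⟩, [cat yesterday] is ⟨⟨e,e⟩,s⟩; result s.
[runs Sam]: runs is ⟨s,⟨s,s⟩⟩, Sam is s; result ⟨s,s⟩.
[[never [cat yesterday]] [runs Sam]]: [runs Sam] is ⟨s,s⟩, [never [cat yesterday]] is s; result s.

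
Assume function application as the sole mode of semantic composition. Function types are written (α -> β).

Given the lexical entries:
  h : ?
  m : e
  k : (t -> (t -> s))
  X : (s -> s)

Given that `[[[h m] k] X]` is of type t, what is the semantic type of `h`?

[[[h m] k] X] must have type t. The sister X has type (s -> s); that is not a function onto t, so [[h m] k] must be the functor, of type ((s -> s) -> t).
[[h m] k] must have type ((s -> s) -> t). The sister k has type (t -> (t -> s)); that is not a function onto ((s -> s) -> t), so [h m] must be the functor, of type ((t -> (t -> s)) -> ((s -> s) -> t)).
[h m] must have type ((t -> (t -> s)) -> ((s -> s) -> t)). The sister m has type e; that is not a function onto ((t -> (t -> s)) -> ((s -> s) -> t)), so h must be the functor, of type (e -> ((t -> (t -> s)) -> ((s -> s) -> t))).

(e -> ((t -> (t -> s)) -> ((s -> s) -> t)))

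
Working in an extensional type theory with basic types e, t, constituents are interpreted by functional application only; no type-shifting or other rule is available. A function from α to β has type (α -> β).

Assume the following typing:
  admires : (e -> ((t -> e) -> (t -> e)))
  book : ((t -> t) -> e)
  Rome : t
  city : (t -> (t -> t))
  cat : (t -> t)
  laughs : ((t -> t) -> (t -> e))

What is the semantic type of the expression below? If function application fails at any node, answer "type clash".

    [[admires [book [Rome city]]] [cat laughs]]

At [Rome city], city : (t -> (t -> t)) takes Rome : t, giving (t -> t).
At [book [Rome city]], book : ((t -> t) -> e) takes [Rome city] : (t -> t), giving e.
At [admires [book [Rome city]]], admires : (e -> ((t -> e) -> (t -> e))) takes [book [Rome city]] : e, giving ((t -> e) -> (t -> e)).
At [cat laughs], laughs : ((t -> t) -> (t -> e)) takes cat : (t -> t), giving (t -> e).
At [[admires [book [Rome city]]] [cat laughs]], [admires [book [Rome city]]] : ((t -> e) -> (t -> e)) takes [cat laughs] : (t -> e), giving (t -> e).

(t -> e)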